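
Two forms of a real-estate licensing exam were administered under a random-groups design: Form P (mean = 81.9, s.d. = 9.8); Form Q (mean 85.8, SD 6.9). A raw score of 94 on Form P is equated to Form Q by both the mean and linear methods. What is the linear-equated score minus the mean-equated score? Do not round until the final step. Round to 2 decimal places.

Mean-equated: 94 + (85.8 − 81.9) = 97.90
Linear-equated: (6.9/9.8)(94 − 81.9) + 85.8 = 94.319
Difference = 94.319 − 97.90 = -3.58

-3.58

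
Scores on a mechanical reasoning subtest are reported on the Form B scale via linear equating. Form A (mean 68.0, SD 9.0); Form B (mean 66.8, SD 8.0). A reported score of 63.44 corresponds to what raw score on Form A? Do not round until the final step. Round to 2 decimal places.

64.22

Invert y = (SD_Y/SD_X)(x − M_X) + M_Y:
x = (SD_X/SD_Y)(y − M_Y) + M_X = (9.0/8.0)(63.44 − 66.8) + 68.0
x = 1.125000 × -3.360 + 68.0 = 64.22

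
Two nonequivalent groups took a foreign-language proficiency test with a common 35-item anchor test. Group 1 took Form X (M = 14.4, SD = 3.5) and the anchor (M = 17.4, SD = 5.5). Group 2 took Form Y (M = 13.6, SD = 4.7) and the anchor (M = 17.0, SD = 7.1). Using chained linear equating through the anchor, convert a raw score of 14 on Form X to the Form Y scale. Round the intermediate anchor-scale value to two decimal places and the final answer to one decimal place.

Form X → anchor (Group 1): v = (5.5/3.5)(14 − 14.4) + 17.4 = 16.77
anchor → Form Y (Group 2): y = (4.7/7.1)(16.77 − 17.0) + 13.6 = 13.4

13.4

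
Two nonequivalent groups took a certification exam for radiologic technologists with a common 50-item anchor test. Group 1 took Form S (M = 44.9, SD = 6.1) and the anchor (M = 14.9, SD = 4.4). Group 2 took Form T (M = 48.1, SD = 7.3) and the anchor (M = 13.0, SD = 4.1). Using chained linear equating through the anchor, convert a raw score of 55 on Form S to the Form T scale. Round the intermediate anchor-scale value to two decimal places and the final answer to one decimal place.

64.5

Form S → anchor (Group 1): v = (4.4/6.1)(55 − 44.9) + 14.9 = 22.19
anchor → Form T (Group 2): y = (7.3/4.1)(22.19 − 13.0) + 48.1 = 64.5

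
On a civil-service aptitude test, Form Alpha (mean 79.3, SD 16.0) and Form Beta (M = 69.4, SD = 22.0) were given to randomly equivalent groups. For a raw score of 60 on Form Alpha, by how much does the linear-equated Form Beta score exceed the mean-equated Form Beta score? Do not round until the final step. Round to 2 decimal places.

-7.24

Mean-equated: 60 + (69.4 − 79.3) = 50.10
Linear-equated: (22.0/16.0)(60 − 79.3) + 69.4 = 42.863
Difference = 42.863 − 50.10 = -7.24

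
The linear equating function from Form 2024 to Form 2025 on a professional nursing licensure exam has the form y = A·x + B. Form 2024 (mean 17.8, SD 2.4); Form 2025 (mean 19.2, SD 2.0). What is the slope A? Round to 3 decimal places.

0.833

A = SD_Y / SD_X = 2.0 / 2.4 = 0.833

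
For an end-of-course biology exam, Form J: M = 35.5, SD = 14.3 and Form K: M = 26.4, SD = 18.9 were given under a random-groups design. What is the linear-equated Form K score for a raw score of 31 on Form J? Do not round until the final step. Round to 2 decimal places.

20.45

Linear equating: y = (SD_Y/SD_X)(x − M_X) + M_Y
y = (18.9/14.3)(31 − 35.5) + 26.4
y = 1.321678 × -4.5 + 26.4 = -5.9476 + 26.4 = 20.45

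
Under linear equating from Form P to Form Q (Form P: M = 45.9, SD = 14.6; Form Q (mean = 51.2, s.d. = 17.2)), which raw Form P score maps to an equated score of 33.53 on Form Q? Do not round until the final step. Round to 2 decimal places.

Invert y = (SD_Y/SD_X)(x − M_X) + M_Y:
x = (SD_X/SD_Y)(y − M_Y) + M_X = (14.6/17.2)(33.53 − 51.2) + 45.9
x = 0.848837 × -17.670 + 45.9 = 30.90

30.90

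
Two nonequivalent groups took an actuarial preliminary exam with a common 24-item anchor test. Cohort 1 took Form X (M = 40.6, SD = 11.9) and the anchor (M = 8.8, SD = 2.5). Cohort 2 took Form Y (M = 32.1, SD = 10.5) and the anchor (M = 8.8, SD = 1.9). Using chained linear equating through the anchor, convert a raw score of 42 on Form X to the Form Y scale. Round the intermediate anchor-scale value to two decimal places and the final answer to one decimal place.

33.7

Form X → anchor (Cohort 1): v = (2.5/11.9)(42 − 40.6) + 8.8 = 9.09
anchor → Form Y (Cohort 2): y = (10.5/1.9)(9.09 − 8.8) + 32.1 = 33.7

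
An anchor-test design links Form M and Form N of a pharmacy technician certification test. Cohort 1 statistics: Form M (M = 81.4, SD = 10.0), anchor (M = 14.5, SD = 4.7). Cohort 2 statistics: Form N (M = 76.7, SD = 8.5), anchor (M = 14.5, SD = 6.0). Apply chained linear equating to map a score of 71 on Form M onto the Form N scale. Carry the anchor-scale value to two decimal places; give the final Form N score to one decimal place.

69.8

Form M → anchor (Cohort 1): v = (4.7/10.0)(71 − 81.4) + 14.5 = 9.61
anchor → Form N (Cohort 2): y = (8.5/6.0)(9.61 − 14.5) + 76.7 = 69.8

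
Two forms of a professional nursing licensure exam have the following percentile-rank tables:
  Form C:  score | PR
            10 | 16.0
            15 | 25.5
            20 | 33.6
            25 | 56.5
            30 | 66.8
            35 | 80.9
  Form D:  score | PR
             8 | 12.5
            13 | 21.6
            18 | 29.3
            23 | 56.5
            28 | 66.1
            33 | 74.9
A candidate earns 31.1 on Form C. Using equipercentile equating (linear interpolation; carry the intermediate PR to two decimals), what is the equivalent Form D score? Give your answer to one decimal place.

30.2

PR of 31.1 on Form C: 66.8 + (31.1 − 30)/(35 − 30) × (80.9 − 66.8) = 69.90
On Form D, PR 69.90 falls between score 28 (PR 66.1) and 33 (PR 74.9).
Interpolate: 28 + (69.90 − 66.1)/(74.9 − 66.1) × (33 − 28) = 30.2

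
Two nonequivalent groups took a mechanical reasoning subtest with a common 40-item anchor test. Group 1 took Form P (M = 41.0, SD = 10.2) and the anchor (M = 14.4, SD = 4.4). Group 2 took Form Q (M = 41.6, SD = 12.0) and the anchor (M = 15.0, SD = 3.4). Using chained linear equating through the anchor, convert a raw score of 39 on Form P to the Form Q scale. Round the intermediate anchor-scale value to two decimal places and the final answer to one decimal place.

Form P → anchor (Group 1): v = (4.4/10.2)(39 − 41.0) + 14.4 = 13.54
anchor → Form Q (Group 2): y = (12.0/3.4)(13.54 − 15.0) + 41.6 = 36.4

36.4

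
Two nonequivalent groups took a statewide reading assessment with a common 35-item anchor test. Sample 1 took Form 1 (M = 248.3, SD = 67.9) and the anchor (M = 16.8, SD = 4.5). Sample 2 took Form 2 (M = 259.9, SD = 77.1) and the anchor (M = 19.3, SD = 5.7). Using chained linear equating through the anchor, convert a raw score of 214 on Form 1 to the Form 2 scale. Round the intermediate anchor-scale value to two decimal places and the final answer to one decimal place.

195.4

Form 1 → anchor (Sample 1): v = (4.5/67.9)(214 − 248.3) + 16.8 = 14.53
anchor → Form 2 (Sample 2): y = (77.1/5.7)(14.53 − 19.3) + 259.9 = 195.4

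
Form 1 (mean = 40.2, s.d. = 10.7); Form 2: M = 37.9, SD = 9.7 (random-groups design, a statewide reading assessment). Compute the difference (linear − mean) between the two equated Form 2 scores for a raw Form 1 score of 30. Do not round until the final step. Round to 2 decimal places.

0.95

Mean-equated: 30 + (37.9 − 40.2) = 27.70
Linear-equated: (9.7/10.7)(30 − 40.2) + 37.9 = 28.653
Difference = 28.653 − 27.70 = 0.95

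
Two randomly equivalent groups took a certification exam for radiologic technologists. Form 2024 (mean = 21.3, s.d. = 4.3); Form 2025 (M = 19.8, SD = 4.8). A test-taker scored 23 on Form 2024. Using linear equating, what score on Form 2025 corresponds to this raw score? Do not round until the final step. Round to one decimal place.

21.7

Linear equating: y = (SD_Y/SD_X)(x − M_X) + M_Y
y = (4.8/4.3)(23 − 21.3) + 19.8
y = 1.116279 × 1.7 + 19.8 = 1.8977 + 19.8 = 21.7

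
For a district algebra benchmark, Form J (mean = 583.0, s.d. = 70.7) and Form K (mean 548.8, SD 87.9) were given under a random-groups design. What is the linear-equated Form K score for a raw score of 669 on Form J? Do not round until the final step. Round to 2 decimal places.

Linear equating: y = (SD_Y/SD_X)(x − M_X) + M_Y
y = (87.9/70.7)(669 − 583.0) + 548.8
y = 1.243281 × 86.0 + 548.8 = 106.9222 + 548.8 = 655.72

655.72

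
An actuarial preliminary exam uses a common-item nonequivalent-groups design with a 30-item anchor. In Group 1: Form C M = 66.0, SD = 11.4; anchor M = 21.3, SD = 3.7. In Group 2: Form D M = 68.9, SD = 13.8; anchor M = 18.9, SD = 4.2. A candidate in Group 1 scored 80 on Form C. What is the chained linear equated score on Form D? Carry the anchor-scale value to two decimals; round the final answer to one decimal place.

Form C → anchor (Group 1): v = (3.7/11.4)(80 − 66.0) + 21.3 = 25.84
anchor → Form D (Group 2): y = (13.8/4.2)(25.84 − 18.9) + 68.9 = 91.7

91.7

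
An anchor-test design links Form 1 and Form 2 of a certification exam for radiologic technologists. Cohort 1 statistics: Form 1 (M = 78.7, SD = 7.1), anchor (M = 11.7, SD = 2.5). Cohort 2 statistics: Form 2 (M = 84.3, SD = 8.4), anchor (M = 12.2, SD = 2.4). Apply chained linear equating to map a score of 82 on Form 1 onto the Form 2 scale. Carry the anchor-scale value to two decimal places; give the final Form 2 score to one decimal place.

Form 1 → anchor (Cohort 1): v = (2.5/7.1)(82 − 78.7) + 11.7 = 12.86
anchor → Form 2 (Cohort 2): y = (8.4/2.4)(12.86 − 12.2) + 84.3 = 86.6

86.6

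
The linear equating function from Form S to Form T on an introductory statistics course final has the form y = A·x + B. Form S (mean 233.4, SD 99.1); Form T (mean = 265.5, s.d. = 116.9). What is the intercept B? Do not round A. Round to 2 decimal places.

A = SD_Y / SD_X = 116.9 / 99.1 = 1.179617
B = M_Y − A·M_X = 265.5 − 1.179617 × 233.4 = -9.82

-9.82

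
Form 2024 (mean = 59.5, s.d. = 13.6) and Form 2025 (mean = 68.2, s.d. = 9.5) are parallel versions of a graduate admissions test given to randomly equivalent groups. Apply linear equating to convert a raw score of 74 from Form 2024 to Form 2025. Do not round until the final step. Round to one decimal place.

78.3

Linear equating: y = (SD_Y/SD_X)(x − M_X) + M_Y
y = (9.5/13.6)(74 − 59.5) + 68.2
y = 0.698529 × 14.5 + 68.2 = 10.1287 + 68.2 = 78.3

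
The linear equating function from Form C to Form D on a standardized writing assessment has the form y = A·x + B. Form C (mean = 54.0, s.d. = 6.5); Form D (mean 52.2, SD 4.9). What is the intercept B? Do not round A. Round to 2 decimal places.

11.49

A = SD_Y / SD_X = 4.9 / 6.5 = 0.753846
B = M_Y − A·M_X = 52.2 − 0.753846 × 54.0 = 11.49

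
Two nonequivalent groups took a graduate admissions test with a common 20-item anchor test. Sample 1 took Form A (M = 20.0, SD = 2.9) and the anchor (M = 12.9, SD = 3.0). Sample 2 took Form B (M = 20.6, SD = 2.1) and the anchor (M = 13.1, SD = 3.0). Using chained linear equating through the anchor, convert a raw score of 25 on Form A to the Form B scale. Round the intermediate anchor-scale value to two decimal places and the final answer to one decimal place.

24.1

Form A → anchor (Sample 1): v = (3.0/2.9)(25 − 20.0) + 12.9 = 18.07
anchor → Form B (Sample 2): y = (2.1/3.0)(18.07 − 13.1) + 20.6 = 24.1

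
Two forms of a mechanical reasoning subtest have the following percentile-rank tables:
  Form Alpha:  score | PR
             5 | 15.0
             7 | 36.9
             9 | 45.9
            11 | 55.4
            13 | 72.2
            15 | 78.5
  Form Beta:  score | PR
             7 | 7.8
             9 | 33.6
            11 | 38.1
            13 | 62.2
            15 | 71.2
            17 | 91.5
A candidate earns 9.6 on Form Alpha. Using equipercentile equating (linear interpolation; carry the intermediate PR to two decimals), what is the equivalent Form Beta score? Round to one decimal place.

11.9

PR of 9.6 on Form Alpha: 45.9 + (9.6 − 9)/(11 − 9) × (55.4 − 45.9) = 48.75
On Form Beta, PR 48.75 falls between score 11 (PR 38.1) and 13 (PR 62.2).
Interpolate: 11 + (48.75 − 38.1)/(62.2 − 38.1) × (13 − 11) = 11.9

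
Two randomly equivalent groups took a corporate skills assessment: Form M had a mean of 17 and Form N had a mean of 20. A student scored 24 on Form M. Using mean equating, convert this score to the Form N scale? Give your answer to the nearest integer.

27

Mean equating: y = x + (M_Y − M_X) = 24 + (20 − 17) = 27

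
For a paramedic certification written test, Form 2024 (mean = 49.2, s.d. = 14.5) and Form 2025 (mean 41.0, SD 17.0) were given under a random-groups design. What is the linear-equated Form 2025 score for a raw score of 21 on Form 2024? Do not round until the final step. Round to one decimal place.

Linear equating: y = (SD_Y/SD_X)(x − M_X) + M_Y
y = (17.0/14.5)(21 − 49.2) + 41.0
y = 1.172414 × -28.2 + 41.0 = -33.0621 + 41.0 = 7.9

7.9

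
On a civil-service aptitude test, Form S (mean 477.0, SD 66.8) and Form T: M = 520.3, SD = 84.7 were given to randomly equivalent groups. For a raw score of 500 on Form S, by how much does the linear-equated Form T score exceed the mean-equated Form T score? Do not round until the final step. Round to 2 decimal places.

6.16

Mean-equated: 500 + (520.3 − 477.0) = 543.30
Linear-equated: (84.7/66.8)(500 − 477.0) + 520.3 = 549.463
Difference = 549.463 − 543.30 = 6.16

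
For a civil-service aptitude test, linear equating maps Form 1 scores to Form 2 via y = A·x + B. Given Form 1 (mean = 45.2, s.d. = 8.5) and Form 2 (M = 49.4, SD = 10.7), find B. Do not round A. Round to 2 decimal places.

-7.50

A = SD_Y / SD_X = 10.7 / 8.5 = 1.258824
B = M_Y − A·M_X = 49.4 − 1.258824 × 45.2 = -7.50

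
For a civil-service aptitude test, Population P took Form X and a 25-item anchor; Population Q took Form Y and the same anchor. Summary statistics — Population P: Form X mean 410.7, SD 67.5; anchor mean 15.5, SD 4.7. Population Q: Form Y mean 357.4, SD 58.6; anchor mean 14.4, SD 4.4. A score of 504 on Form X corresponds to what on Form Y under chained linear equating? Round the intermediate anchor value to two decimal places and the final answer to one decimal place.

Form X → anchor (Population P): v = (4.7/67.5)(504 − 410.7) + 15.5 = 22.00
anchor → Form Y (Population Q): y = (58.6/4.4)(22.00 − 14.4) + 357.4 = 458.6

458.6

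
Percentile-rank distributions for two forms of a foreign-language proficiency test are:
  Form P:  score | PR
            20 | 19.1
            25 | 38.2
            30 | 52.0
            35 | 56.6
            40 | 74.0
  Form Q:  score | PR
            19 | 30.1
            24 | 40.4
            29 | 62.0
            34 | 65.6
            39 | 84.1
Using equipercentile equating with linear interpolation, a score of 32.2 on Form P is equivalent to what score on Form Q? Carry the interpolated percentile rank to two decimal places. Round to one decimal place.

27.2

PR of 32.2 on Form P: 52.0 + (32.2 − 30)/(35 − 30) × (56.6 − 52.0) = 54.02
On Form Q, PR 54.02 falls between score 24 (PR 40.4) and 29 (PR 62.0).
Interpolate: 24 + (54.02 − 40.4)/(62.0 − 40.4) × (29 − 24) = 27.2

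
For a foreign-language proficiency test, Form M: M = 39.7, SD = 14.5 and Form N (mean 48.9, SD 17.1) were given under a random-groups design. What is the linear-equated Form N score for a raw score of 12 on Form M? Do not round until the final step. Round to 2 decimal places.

16.23

Linear equating: y = (SD_Y/SD_X)(x − M_X) + M_Y
y = (17.1/14.5)(12 − 39.7) + 48.9
y = 1.179310 × -27.7 + 48.9 = -32.6669 + 48.9 = 16.23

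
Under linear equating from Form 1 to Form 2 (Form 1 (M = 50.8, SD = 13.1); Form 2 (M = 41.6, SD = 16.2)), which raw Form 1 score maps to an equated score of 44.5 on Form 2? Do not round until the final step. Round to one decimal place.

53.1

Invert y = (SD_Y/SD_X)(x − M_X) + M_Y:
x = (SD_X/SD_Y)(y − M_Y) + M_X = (13.1/16.2)(44.5 − 41.6) + 50.8
x = 0.808642 × 2.900 + 50.8 = 53.1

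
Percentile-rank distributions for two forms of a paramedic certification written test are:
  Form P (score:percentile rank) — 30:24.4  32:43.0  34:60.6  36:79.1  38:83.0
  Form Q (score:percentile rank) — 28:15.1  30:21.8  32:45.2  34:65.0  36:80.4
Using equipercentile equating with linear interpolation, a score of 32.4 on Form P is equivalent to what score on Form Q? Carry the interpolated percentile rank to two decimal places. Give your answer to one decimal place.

PR of 32.4 on Form P: 43.0 + (32.4 − 32)/(34 − 32) × (60.6 − 43.0) = 46.52
On Form Q, PR 46.52 falls between score 32 (PR 45.2) and 34 (PR 65.0).
Interpolate: 32 + (46.52 − 45.2)/(65.0 − 45.2) × (34 − 32) = 32.1

32.1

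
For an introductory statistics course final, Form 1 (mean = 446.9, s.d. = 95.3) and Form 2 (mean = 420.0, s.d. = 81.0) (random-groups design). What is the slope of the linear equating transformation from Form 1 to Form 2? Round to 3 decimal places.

A = SD_Y / SD_X = 81.0 / 95.3 = 0.850

0.850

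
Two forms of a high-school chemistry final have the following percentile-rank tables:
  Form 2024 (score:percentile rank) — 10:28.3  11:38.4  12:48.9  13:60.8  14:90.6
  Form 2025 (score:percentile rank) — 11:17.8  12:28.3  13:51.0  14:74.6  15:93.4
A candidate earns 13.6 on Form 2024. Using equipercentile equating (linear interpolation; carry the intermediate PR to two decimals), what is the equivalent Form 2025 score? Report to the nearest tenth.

PR of 13.6 on Form 2024: 60.8 + (13.6 − 13)/(14 − 13) × (90.6 − 60.8) = 78.68
On Form 2025, PR 78.68 falls between score 14 (PR 74.6) and 15 (PR 93.4).
Interpolate: 14 + (78.68 − 74.6)/(93.4 − 74.6) × (15 − 14) = 14.2

14.2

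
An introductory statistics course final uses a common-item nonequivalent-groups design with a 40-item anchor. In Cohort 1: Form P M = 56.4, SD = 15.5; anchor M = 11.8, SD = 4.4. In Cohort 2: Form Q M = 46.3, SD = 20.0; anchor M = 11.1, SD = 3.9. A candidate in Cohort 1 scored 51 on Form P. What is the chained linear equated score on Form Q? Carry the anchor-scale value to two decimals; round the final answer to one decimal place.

42.0

Form P → anchor (Cohort 1): v = (4.4/15.5)(51 − 56.4) + 11.8 = 10.27
anchor → Form Q (Cohort 2): y = (20.0/3.9)(10.27 − 11.1) + 46.3 = 42.0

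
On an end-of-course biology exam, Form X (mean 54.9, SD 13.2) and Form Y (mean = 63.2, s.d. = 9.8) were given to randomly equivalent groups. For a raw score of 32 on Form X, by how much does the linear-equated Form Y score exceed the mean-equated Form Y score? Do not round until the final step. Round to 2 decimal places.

5.90

Mean-equated: 32 + (63.2 − 54.9) = 40.30
Linear-equated: (9.8/13.2)(32 − 54.9) + 63.2 = 46.198
Difference = 46.198 − 40.30 = 5.90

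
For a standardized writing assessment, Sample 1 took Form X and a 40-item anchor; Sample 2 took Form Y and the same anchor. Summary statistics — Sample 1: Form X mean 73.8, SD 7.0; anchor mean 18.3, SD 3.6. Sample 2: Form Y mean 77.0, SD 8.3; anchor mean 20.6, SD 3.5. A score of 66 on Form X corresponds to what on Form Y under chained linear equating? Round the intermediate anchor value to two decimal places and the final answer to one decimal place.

62.0

Form X → anchor (Sample 1): v = (3.6/7.0)(66 − 73.8) + 18.3 = 14.29
anchor → Form Y (Sample 2): y = (8.3/3.5)(14.29 − 20.6) + 77.0 = 62.0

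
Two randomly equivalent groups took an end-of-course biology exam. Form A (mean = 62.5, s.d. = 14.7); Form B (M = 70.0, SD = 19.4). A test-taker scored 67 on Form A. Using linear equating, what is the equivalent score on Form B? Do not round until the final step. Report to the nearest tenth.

75.9

Linear equating: y = (SD_Y/SD_X)(x − M_X) + M_Y
y = (19.4/14.7)(67 − 62.5) + 70.0
y = 1.319728 × 4.5 + 70.0 = 5.9388 + 70.0 = 75.9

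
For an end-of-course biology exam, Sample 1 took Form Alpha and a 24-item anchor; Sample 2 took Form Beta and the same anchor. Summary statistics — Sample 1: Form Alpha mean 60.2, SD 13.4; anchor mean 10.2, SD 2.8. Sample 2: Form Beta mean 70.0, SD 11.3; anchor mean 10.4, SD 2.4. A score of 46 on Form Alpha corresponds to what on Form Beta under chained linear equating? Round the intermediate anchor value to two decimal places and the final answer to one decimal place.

55.1

Form Alpha → anchor (Sample 1): v = (2.8/13.4)(46 − 60.2) + 10.2 = 7.23
anchor → Form Beta (Sample 2): y = (11.3/2.4)(7.23 − 10.4) + 70.0 = 55.1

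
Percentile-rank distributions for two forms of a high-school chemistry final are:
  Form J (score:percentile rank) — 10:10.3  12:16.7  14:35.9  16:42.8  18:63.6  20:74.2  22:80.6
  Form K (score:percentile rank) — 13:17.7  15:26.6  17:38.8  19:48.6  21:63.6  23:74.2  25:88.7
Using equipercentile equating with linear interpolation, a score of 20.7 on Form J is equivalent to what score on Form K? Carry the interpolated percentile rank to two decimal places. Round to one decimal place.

23.3

PR of 20.7 on Form J: 74.2 + (20.7 − 20)/(22 − 20) × (80.6 − 74.2) = 76.44
On Form K, PR 76.44 falls between score 23 (PR 74.2) and 25 (PR 88.7).
Interpolate: 23 + (76.44 − 74.2)/(88.7 − 74.2) × (25 − 23) = 23.3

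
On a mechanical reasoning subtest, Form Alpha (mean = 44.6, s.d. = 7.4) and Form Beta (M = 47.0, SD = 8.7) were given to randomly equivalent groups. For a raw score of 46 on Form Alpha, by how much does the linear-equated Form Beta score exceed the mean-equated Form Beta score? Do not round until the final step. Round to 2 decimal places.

Mean-equated: 46 + (47.0 − 44.6) = 48.40
Linear-equated: (8.7/7.4)(46 − 44.6) + 47.0 = 48.646
Difference = 48.646 − 48.40 = 0.25

0.25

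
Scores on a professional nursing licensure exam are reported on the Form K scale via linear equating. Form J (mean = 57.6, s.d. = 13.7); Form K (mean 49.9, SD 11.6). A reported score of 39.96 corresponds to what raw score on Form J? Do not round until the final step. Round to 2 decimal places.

45.86

Invert y = (SD_Y/SD_X)(x − M_X) + M_Y:
x = (SD_X/SD_Y)(y − M_Y) + M_X = (13.7/11.6)(39.96 − 49.9) + 57.6
x = 1.181034 × -9.940 + 57.6 = 45.86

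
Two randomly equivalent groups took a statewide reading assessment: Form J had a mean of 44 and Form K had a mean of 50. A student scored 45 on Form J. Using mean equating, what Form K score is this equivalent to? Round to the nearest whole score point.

Mean equating: y = x + (M_Y − M_X) = 45 + (50 − 44) = 51

51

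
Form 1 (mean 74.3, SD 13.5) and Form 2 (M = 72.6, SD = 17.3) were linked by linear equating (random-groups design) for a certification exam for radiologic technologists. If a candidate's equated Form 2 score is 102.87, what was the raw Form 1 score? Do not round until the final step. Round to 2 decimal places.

97.92

Invert y = (SD_Y/SD_X)(x − M_X) + M_Y:
x = (SD_X/SD_Y)(y − M_Y) + M_X = (13.5/17.3)(102.87 − 72.6) + 74.3
x = 0.780347 × 30.270 + 74.3 = 97.92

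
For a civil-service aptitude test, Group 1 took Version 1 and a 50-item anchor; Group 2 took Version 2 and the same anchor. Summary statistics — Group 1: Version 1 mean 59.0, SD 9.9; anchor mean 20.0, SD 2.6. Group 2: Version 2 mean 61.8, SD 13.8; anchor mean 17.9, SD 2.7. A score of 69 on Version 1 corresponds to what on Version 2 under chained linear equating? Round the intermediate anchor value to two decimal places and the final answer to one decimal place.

86.0

Version 1 → anchor (Group 1): v = (2.6/9.9)(69 − 59.0) + 20.0 = 22.63
anchor → Version 2 (Group 2): y = (13.8/2.7)(22.63 − 17.9) + 61.8 = 86.0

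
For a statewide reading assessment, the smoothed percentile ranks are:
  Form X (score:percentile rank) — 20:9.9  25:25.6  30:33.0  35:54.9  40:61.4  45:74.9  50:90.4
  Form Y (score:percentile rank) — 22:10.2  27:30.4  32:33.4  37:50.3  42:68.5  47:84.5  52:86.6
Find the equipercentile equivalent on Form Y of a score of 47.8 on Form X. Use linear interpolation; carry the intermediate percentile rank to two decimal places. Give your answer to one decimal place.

46.7

PR of 47.8 on Form X: 74.9 + (47.8 − 45)/(50 − 45) × (90.4 − 74.9) = 83.58
On Form Y, PR 83.58 falls between score 42 (PR 68.5) and 47 (PR 84.5).
Interpolate: 42 + (83.58 − 68.5)/(84.5 − 68.5) × (47 − 42) = 46.7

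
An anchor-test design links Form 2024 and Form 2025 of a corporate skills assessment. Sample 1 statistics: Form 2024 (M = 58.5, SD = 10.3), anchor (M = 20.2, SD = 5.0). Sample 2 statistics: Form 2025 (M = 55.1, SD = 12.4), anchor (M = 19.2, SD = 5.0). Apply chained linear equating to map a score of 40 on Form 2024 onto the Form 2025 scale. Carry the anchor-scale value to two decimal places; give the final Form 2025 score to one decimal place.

Form 2024 → anchor (Sample 1): v = (5.0/10.3)(40 − 58.5) + 20.2 = 11.22
anchor → Form 2025 (Sample 2): y = (12.4/5.0)(11.22 − 19.2) + 55.1 = 35.3

35.3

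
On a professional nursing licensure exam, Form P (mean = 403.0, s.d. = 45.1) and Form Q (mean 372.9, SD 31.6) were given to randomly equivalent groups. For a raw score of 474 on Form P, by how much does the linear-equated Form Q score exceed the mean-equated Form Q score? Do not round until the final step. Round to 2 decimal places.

Mean-equated: 474 + (372.9 − 403.0) = 443.90
Linear-equated: (31.6/45.1)(474 − 403.0) + 372.9 = 422.647
Difference = 422.647 − 443.90 = -21.25

-21.25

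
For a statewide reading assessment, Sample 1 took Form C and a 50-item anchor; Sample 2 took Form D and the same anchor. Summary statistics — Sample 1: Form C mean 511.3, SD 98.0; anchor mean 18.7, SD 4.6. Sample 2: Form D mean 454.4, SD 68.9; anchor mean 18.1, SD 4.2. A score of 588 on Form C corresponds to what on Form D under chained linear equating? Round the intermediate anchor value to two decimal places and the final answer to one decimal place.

523.3

Form C → anchor (Sample 1): v = (4.6/98.0)(588 − 511.3) + 18.7 = 22.30
anchor → Form D (Sample 2): y = (68.9/4.2)(22.30 − 18.1) + 454.4 = 523.3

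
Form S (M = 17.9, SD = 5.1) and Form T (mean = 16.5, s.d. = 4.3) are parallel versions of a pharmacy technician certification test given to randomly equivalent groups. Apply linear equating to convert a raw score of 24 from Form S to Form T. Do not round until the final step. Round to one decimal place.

21.6

Linear equating: y = (SD_Y/SD_X)(x − M_X) + M_Y
y = (4.3/5.1)(24 − 17.9) + 16.5
y = 0.843137 × 6.1 + 16.5 = 5.1431 + 16.5 = 21.6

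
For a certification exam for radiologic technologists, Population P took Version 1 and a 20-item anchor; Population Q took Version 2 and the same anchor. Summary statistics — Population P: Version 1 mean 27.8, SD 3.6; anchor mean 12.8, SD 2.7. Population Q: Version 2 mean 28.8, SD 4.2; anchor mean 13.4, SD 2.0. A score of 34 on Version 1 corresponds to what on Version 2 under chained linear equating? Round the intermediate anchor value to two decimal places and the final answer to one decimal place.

37.3

Version 1 → anchor (Population P): v = (2.7/3.6)(34 − 27.8) + 12.8 = 17.45
anchor → Version 2 (Population Q): y = (4.2/2.0)(17.45 − 13.4) + 28.8 = 37.3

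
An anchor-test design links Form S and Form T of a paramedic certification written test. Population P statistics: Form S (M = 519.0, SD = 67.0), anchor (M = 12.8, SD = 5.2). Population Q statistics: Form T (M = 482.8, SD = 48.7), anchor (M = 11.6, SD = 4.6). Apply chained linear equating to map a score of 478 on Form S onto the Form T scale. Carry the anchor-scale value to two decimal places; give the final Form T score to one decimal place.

461.8

Form S → anchor (Population P): v = (5.2/67.0)(478 − 519.0) + 12.8 = 9.62
anchor → Form T (Population Q): y = (48.7/4.6)(9.62 − 11.6) + 482.8 = 461.8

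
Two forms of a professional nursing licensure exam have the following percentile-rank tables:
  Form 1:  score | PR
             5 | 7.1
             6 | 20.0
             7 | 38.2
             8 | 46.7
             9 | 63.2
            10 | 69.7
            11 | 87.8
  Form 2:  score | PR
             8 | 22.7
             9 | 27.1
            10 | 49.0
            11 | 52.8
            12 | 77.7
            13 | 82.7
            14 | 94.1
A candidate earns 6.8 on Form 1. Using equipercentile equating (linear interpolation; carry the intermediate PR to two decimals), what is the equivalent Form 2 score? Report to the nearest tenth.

9.3

PR of 6.8 on Form 1: 20.0 + (6.8 − 6)/(7 − 6) × (38.2 − 20.0) = 34.56
On Form 2, PR 34.56 falls between score 9 (PR 27.1) and 10 (PR 49.0).
Interpolate: 9 + (34.56 − 27.1)/(49.0 − 27.1) × (10 − 9) = 9.3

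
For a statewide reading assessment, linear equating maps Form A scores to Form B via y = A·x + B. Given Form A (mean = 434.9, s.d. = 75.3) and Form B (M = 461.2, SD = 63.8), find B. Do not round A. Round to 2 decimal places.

92.72

A = SD_Y / SD_X = 63.8 / 75.3 = 0.847278
B = M_Y − A·M_X = 461.2 − 0.847278 × 434.9 = 92.72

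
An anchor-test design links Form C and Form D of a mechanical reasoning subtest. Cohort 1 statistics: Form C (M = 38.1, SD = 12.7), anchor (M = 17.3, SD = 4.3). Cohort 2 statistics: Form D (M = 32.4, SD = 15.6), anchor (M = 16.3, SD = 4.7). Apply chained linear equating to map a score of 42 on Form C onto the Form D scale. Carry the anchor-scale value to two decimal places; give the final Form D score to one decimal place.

Form C → anchor (Cohort 1): v = (4.3/12.7)(42 − 38.1) + 17.3 = 18.62
anchor → Form D (Cohort 2): y = (15.6/4.7)(18.62 − 16.3) + 32.4 = 40.1

40.1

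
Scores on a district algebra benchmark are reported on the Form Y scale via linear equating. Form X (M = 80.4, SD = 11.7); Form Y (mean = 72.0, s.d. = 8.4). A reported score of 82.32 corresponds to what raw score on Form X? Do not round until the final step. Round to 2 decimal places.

94.77

Invert y = (SD_Y/SD_X)(x − M_X) + M_Y:
x = (SD_X/SD_Y)(y − M_Y) + M_X = (11.7/8.4)(82.32 − 72.0) + 80.4
x = 1.392857 × 10.320 + 80.4 = 94.77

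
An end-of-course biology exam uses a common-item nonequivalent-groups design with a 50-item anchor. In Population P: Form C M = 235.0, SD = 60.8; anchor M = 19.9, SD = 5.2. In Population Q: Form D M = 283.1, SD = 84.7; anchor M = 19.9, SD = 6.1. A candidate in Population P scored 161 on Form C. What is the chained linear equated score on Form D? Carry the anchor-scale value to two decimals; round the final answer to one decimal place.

195.2

Form C → anchor (Population P): v = (5.2/60.8)(161 − 235.0) + 19.9 = 13.57
anchor → Form D (Population Q): y = (84.7/6.1)(13.57 − 19.9) + 283.1 = 195.2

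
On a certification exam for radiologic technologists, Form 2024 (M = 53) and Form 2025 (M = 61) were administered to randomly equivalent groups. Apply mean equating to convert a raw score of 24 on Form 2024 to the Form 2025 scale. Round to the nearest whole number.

32

Mean equating: y = x + (M_Y − M_X) = 24 + (61 − 53) = 32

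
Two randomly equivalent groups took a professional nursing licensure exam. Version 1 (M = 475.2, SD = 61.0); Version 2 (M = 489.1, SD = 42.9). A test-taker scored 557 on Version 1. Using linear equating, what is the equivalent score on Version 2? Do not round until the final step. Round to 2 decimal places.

546.63

Linear equating: y = (SD_Y/SD_X)(x − M_X) + M_Y
y = (42.9/61.0)(557 − 475.2) + 489.1
y = 0.703279 × 81.8 + 489.1 = 57.5282 + 489.1 = 546.63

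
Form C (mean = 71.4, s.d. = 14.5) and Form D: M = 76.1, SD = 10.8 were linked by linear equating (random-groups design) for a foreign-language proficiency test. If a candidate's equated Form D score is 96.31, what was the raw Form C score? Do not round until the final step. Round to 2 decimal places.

Invert y = (SD_Y/SD_X)(x − M_X) + M_Y:
x = (SD_X/SD_Y)(y − M_Y) + M_X = (14.5/10.8)(96.31 − 76.1) + 71.4
x = 1.342593 × 20.210 + 71.4 = 98.53

98.53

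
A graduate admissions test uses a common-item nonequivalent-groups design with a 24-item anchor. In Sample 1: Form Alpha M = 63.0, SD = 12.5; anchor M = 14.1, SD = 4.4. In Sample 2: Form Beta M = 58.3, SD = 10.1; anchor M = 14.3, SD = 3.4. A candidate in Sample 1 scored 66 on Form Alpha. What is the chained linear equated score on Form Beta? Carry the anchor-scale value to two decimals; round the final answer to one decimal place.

Form Alpha → anchor (Sample 1): v = (4.4/12.5)(66 − 63.0) + 14.1 = 15.16
anchor → Form Beta (Sample 2): y = (10.1/3.4)(15.16 − 14.3) + 58.3 = 60.9

60.9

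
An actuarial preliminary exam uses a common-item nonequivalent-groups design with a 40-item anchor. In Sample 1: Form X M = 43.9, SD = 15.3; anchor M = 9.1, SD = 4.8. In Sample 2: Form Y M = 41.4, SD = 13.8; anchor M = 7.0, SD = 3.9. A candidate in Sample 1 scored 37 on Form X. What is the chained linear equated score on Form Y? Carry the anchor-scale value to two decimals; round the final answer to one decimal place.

41.2

Form X → anchor (Sample 1): v = (4.8/15.3)(37 − 43.9) + 9.1 = 6.94
anchor → Form Y (Sample 2): y = (13.8/3.9)(6.94 − 7.0) + 41.4 = 41.2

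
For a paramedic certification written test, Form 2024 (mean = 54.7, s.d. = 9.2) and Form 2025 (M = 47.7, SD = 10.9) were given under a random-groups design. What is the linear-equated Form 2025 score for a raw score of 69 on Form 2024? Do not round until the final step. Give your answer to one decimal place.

Linear equating: y = (SD_Y/SD_X)(x − M_X) + M_Y
y = (10.9/9.2)(69 − 54.7) + 47.7
y = 1.184783 × 14.3 + 47.7 = 16.9424 + 47.7 = 64.6

64.6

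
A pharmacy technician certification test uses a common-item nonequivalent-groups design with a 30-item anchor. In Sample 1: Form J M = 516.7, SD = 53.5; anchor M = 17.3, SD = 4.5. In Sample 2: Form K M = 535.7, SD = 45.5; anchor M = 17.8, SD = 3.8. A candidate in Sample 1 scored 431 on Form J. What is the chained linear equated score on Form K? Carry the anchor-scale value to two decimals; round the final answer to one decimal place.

443.4

Form J → anchor (Sample 1): v = (4.5/53.5)(431 − 516.7) + 17.3 = 10.09
anchor → Form K (Sample 2): y = (45.5/3.8)(10.09 − 17.8) + 535.7 = 443.4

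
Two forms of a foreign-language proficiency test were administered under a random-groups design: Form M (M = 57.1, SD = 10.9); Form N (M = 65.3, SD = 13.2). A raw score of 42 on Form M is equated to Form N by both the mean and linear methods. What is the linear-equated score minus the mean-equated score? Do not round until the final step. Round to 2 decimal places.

-3.19

Mean-equated: 42 + (65.3 − 57.1) = 50.20
Linear-equated: (13.2/10.9)(42 − 57.1) + 65.3 = 47.014
Difference = 47.014 − 50.20 = -3.19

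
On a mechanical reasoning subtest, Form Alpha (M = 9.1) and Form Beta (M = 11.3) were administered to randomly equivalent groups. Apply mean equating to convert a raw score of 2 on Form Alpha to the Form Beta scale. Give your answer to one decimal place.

4.2

Mean equating: y = x + (M_Y − M_X) = 2 + (11.3 − 9.1) = 4.2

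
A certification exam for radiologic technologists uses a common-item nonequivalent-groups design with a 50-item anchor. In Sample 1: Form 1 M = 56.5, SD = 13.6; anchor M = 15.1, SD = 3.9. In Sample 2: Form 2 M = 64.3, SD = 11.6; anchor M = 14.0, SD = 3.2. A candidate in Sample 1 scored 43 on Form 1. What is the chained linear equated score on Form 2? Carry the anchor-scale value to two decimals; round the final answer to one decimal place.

54.3

Form 1 → anchor (Sample 1): v = (3.9/13.6)(43 − 56.5) + 15.1 = 11.23
anchor → Form 2 (Sample 2): y = (11.6/3.2)(11.23 − 14.0) + 64.3 = 54.3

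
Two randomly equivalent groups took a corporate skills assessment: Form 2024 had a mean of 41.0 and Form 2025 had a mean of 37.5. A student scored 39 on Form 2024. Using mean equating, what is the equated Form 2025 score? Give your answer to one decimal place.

35.5

Mean equating: y = x + (M_Y − M_X) = 39 + (37.5 − 41.0) = 35.5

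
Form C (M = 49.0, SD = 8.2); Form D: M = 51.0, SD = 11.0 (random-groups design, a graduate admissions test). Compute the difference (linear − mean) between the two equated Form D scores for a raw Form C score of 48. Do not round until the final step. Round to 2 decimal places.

Mean-equated: 48 + (51.0 − 49.0) = 50.00
Linear-equated: (11.0/8.2)(48 − 49.0) + 51.0 = 49.659
Difference = 49.659 − 50.00 = -0.34

-0.34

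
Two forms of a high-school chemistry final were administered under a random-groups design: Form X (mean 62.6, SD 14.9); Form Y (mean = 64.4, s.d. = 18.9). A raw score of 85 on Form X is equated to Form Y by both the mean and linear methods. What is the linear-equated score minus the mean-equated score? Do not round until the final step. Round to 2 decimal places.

Mean-equated: 85 + (64.4 − 62.6) = 86.80
Linear-equated: (18.9/14.9)(85 − 62.6) + 64.4 = 92.813
Difference = 92.813 − 86.80 = 6.01

6.01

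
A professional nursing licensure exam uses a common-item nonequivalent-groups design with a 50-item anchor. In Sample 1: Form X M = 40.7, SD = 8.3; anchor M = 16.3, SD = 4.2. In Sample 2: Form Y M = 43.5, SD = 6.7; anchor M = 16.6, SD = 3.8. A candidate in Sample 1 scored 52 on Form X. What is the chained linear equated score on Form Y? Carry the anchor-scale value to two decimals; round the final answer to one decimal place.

Form X → anchor (Sample 1): v = (4.2/8.3)(52 − 40.7) + 16.3 = 22.02
anchor → Form Y (Sample 2): y = (6.7/3.8)(22.02 − 16.6) + 43.5 = 53.1

53.1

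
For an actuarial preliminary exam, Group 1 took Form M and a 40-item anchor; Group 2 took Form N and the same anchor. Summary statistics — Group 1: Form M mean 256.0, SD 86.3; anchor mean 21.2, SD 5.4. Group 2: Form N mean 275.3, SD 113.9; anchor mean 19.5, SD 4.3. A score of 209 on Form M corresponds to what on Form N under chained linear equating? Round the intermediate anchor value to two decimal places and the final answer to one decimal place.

Form M → anchor (Group 1): v = (5.4/86.3)(209 − 256.0) + 21.2 = 18.26
anchor → Form N (Group 2): y = (113.9/4.3)(18.26 − 19.5) + 275.3 = 242.5

242.5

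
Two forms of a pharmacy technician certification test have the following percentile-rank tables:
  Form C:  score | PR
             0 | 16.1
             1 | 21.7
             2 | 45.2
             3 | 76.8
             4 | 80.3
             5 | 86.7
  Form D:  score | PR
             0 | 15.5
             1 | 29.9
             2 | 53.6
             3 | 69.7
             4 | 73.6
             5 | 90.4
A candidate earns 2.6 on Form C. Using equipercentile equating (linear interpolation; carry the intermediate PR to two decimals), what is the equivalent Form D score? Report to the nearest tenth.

PR of 2.6 on Form C: 45.2 + (2.6 − 2)/(3 − 2) × (76.8 − 45.2) = 64.16
On Form D, PR 64.16 falls between score 2 (PR 53.6) and 3 (PR 69.7).
Interpolate: 2 + (64.16 − 53.6)/(69.7 − 53.6) × (3 − 2) = 2.7

2.7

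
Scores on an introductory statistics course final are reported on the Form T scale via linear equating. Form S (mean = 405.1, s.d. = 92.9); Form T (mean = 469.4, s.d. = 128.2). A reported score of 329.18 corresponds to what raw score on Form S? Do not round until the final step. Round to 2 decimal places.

303.49

Invert y = (SD_Y/SD_X)(x − M_X) + M_Y:
x = (SD_X/SD_Y)(y − M_Y) + M_X = (92.9/128.2)(329.18 − 469.4) + 405.1
x = 0.724649 × -140.220 + 405.1 = 303.49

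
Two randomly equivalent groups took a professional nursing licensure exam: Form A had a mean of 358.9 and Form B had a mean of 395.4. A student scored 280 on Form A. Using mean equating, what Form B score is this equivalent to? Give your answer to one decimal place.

Mean equating: y = x + (M_Y − M_X) = 280 + (395.4 − 358.9) = 316.5

316.5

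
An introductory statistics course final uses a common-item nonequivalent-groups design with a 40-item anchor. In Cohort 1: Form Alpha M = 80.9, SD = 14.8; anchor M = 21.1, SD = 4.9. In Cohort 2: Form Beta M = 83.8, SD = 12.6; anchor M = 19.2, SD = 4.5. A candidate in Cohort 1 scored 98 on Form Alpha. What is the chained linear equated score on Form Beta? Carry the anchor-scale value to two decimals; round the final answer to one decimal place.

105.0

Form Alpha → anchor (Cohort 1): v = (4.9/14.8)(98 − 80.9) + 21.1 = 26.76
anchor → Form Beta (Cohort 2): y = (12.6/4.5)(26.76 − 19.2) + 83.8 = 105.0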